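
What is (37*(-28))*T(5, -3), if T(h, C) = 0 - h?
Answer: 5180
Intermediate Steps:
T(h, C) = -h
(37*(-28))*T(5, -3) = (37*(-28))*(-1*5) = -1036*(-5) = 5180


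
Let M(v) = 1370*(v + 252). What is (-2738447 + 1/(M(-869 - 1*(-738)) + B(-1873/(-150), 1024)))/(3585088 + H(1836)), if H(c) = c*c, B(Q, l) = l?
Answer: -456756528917/1160216395296 ≈ -0.39368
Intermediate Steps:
H(c) = c²
M(v) = 345240 + 1370*v (M(v) = 1370*(252 + v) = 345240 + 1370*v)
(-2738447 + 1/(M(-869 - 1*(-738)) + B(-1873/(-150), 1024)))/(3585088 + H(1836)) = (-2738447 + 1/((345240 + 1370*(-869 - 1*(-738))) + 1024))/(3585088 + 1836²) = (-2738447 + 1/((345240 + 1370*(-869 + 738)) + 1024))/(3585088 + 3370896) = (-2738447 + 1/((345240 + 1370*(-131)) + 1024))/6955984 = (-2738447 + 1/((345240 - 179470) + 1024))*(1/6955984) = (-2738447 + 1/(165770 + 1024))*(1/6955984) = (-2738447 + 1/166794)*(1/6955984) = -456756528917/166794*1/6955984 = -456756528917/1160216395296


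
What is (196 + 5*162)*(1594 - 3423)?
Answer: -1839974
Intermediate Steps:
(196 + 5*162)*(1594 - 3423) = (196 + 810)*(-1829) = 1006*(-1829) = -1839974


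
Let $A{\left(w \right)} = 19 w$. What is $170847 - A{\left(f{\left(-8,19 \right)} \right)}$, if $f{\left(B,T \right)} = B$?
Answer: $170999$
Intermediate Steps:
$170847 - A{\left(f{\left(-8,19 \right)} \right)} = 170847 - 19 \left(-8\right) = 170847 - -152 = 170847 + 152 = 170999$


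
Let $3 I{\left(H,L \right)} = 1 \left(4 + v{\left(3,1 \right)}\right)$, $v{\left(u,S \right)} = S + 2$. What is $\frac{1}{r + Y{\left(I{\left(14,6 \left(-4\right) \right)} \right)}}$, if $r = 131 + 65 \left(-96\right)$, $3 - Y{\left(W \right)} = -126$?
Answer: $- \frac{1}{5980} \approx -0.00016722$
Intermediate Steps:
$v{\left(u,S \right)} = 2 + S$
$I{\left(H,L \right)} = \frac{7}{3}$ ($I{\left(H,L \right)} = \frac{1 \left(4 + \left(2 + 1\right)\right)}{3} = \frac{1 \left(4 + 3\right)}{3} = \frac{1 \cdot 7}{3} = \frac{1}{3} \cdot 7 = \frac{7}{3}$)
$Y{\left(W \right)} = 129$ ($Y{\left(W \right)} = 3 - -126 = 3 + 126 = 129$)
$r = -6109$ ($r = 131 - 6240 = -6109$)
$\frac{1}{r + Y{\left(I{\left(14,6 \left(-4\right) \right)} \right)}} = \frac{1}{-6109 + 129} = \frac{1}{-5980} = - \frac{1}{5980}$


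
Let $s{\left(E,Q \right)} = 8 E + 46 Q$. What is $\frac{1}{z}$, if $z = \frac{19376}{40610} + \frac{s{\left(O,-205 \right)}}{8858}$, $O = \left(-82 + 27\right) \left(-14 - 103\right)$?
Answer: $\frac{89930845}{469820777} \approx 0.19142$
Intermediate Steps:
$O = 6435$ ($O = \left(-55\right) \left(-117\right) = 6435$)
$z = \frac{469820777}{89930845}$ ($z = \frac{19376}{40610} + \frac{8 \cdot 6435 + 46 \left(-205\right)}{8858} = 19376 \cdot \frac{1}{40610} + \left(51480 - 9430\right) \frac{1}{8858} = \frac{9688}{20305} + 42050 \cdot \frac{1}{8858} = \frac{9688}{20305} + \frac{21025}{4429} = \frac{469820777}{89930845} \approx 5.2242$)
$\frac{1}{z} = \frac{1}{\frac{469820777}{89930845}} = \frac{89930845}{469820777}$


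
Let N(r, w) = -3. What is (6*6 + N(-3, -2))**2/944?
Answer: 1089/944 ≈ 1.1536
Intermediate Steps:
(6*6 + N(-3, -2))**2/944 = (6*6 - 3)**2/944 = (36 - 3)**2*(1/944) = 33**2*(1/944) = 1089*(1/944) = 1089/944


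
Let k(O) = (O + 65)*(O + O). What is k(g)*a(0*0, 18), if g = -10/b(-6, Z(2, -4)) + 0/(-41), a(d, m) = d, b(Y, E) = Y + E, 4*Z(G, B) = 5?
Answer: 0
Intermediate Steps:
Z(G, B) = 5/4 (Z(G, B) = (¼)*5 = 5/4)
b(Y, E) = E + Y
g = 40/19 (g = -10/(5/4 - 6) + 0/(-41) = -10/(-19/4) + 0*(-1/41) = -10*(-4/19) + 0 = 40/19 + 0 = 40/19 ≈ 2.1053)
k(O) = 2*O*(65 + O) (k(O) = (65 + O)*(2*O) = 2*O*(65 + O))
k(g)*a(0*0, 18) = (2*(40/19)*(65 + 40/19))*(0*0) = (2*(40/19)*(1275/19))*0 = (102000/361)*0 = 0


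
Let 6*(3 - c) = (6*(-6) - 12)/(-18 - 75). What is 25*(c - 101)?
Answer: -228050/93 ≈ -2452.1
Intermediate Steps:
c = 271/93 (c = 3 - (6*(-6) - 12)/(6*(-18 - 75)) = 3 - (-36 - 12)/(6*(-93)) = 3 - (-8)*(-1)/93 = 3 - 1/6*16/31 = 3 - 8/93 = 271/93 ≈ 2.9140)
25*(c - 101) = 25*(271/93 - 101) = 25*(-9122/93) = -228050/93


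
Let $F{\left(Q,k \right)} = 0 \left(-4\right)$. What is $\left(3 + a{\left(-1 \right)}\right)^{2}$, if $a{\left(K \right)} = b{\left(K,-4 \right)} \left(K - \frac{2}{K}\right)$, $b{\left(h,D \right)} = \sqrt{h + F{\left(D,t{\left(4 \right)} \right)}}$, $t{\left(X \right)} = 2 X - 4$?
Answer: $\left(3 + i\right)^{2} \approx 8.0 + 6.0 i$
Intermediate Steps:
$t{\left(X \right)} = -4 + 2 X$
$F{\left(Q,k \right)} = 0$
$b{\left(h,D \right)} = \sqrt{h}$ ($b{\left(h,D \right)} = \sqrt{h + 0} = \sqrt{h}$)
$a{\left(K \right)} = \sqrt{K} \left(K - \frac{2}{K}\right)$
$\left(3 + a{\left(-1 \right)}\right)^{2} = \left(3 + \frac{-2 + \left(-1\right)^{2}}{i}\right)^{2} = \left(3 + - i \left(-2 + 1\right)\right)^{2} = \left(3 + - i \left(-1\right)\right)^{2} = \left(3 + i\right)^{2}$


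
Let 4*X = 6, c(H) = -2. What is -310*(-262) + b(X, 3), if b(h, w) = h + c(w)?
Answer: 162439/2 ≈ 81220.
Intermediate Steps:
X = 3/2 (X = (1/4)*6 = 3/2 ≈ 1.5000)
b(h, w) = -2 + h (b(h, w) = h - 2 = -2 + h)
-310*(-262) + b(X, 3) = -310*(-262) + (-2 + 3/2) = 81220 - 1/2 = 162439/2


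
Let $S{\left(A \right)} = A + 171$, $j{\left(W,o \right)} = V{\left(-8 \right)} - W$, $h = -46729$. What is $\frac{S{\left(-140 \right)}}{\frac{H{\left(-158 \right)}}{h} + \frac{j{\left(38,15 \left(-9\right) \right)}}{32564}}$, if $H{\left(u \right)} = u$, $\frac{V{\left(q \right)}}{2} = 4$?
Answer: $\frac{23586088918}{1871621} \approx 12602.0$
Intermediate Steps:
$V{\left(q \right)} = 8$ ($V{\left(q \right)} = 2 \cdot 4 = 8$)
$j{\left(W,o \right)} = 8 - W$
$S{\left(A \right)} = 171 + A$
$\frac{S{\left(-140 \right)}}{\frac{H{\left(-158 \right)}}{h} + \frac{j{\left(38,15 \left(-9\right) \right)}}{32564}} = \frac{171 - 140}{- \frac{158}{-46729} + \frac{8 - 38}{32564}} = \frac{31}{\left(-158\right) \left(- \frac{1}{46729}\right) + \left(8 - 38\right) \frac{1}{32564}} = \frac{31}{\frac{158}{46729} - \frac{15}{16282}} = \frac{31}{\frac{1871621}{760841578}} = 31 \cdot \frac{760841578}{1871621} = \frac{23586088918}{1871621}$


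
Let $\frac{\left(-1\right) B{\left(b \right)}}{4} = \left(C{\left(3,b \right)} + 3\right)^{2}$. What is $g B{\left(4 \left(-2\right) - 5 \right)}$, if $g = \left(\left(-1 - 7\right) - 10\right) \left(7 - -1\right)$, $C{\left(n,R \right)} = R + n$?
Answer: $28224$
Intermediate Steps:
$B{\left(b \right)} = - 4 \left(6 + b\right)^{2}$ ($B{\left(b \right)} = - 4 \left(\left(b + 3\right) + 3\right)^{2} = - 4 \left(\left(3 + b\right) + 3\right)^{2} = - 4 \left(6 + b\right)^{2}$)
$g = -144$ ($g = \left(\left(-1 - 7\right) - 10\right) \left(7 + 1\right) = \left(-8 - 10\right) 8 = \left(-18\right) 8 = -144$)
$g B{\left(4 \left(-2\right) - 5 \right)} = - 144 \left(- 4 \left(6 + \left(4 \left(-2\right) - 5\right)\right)^{2}\right) = - 144 \left(- 4 \left(6 - 13\right)^{2}\right) = - 144 \left(- 4 \left(-7\right)^{2}\right) = - 144 \left(\left(-4\right) 49\right) = \left(-144\right) \left(-196\right) = 28224$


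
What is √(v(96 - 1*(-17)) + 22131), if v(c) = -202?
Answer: √21929 ≈ 148.08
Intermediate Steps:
√(v(96 - 1*(-17)) + 22131) = √(-202 + 22131) = √21929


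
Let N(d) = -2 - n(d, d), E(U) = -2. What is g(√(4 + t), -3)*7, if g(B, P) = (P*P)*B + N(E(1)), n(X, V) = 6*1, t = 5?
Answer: 133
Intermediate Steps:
n(X, V) = 6
N(d) = -8 (N(d) = -2 - 1*6 = -2 - 6 = -8)
g(B, P) = -8 + B*P² (g(B, P) = (P*P)*B - 8 = P²*B - 8 = B*P² - 8 = -8 + B*P²)
g(√(4 + t), -3)*7 = (-8 + √(4 + 5)*(-3)²)*7 = (-8 + √9*9)*7 = (-8 + 3*9)*7 = (-8 + 27)*7 = 19*7 = 133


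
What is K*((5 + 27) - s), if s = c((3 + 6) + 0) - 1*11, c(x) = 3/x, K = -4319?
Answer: -552832/3 ≈ -1.8428e+5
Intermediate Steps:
s = -32/3 (s = 3/((3 + 6) + 0) - 1*11 = 3/(9 + 0) - 11 = 3/9 - 11 = 3*(1/9) - 11 = 1/3 - 11 = -32/3 ≈ -10.667)
K*((5 + 27) - s) = -4319*((5 + 27) - 1*(-32/3)) = -4319*(32 + 32/3) = -4319*128/3 = -552832/3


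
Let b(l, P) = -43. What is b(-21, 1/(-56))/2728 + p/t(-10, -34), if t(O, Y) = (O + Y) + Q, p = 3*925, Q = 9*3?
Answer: -7570931/46376 ≈ -163.25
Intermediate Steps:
Q = 27
p = 2775
t(O, Y) = 27 + O + Y (t(O, Y) = (O + Y) + 27 = 27 + O + Y)
b(-21, 1/(-56))/2728 + p/t(-10, -34) = -43/2728 + 2775/(27 - 10 - 34) = -43*1/2728 + 2775/(-17) = -43/2728 + 2775*(-1/17) = -43/2728 - 2775/17 = -7570931/46376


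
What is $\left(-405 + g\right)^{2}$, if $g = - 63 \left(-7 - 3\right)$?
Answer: $50625$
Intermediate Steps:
$g = 630$ ($g = \left(-63\right) \left(-10\right) = 630$)
$\left(-405 + g\right)^{2} = \left(-405 + 630\right)^{2} = 225^{2} = 50625$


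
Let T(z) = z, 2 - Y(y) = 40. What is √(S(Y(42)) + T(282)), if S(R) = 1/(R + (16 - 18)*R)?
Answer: √407246/38 ≈ 16.794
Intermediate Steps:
Y(y) = -38 (Y(y) = 2 - 1*40 = 2 - 40 = -38)
S(R) = -1/R (S(R) = 1/(R - 2*R) = 1/(-R) = -1/R)
√(S(Y(42)) + T(282)) = √(-1/(-38) + 282) = √(-1*(-1/38) + 282) = √(1/38 + 282) = √(10717/38) = √407246/38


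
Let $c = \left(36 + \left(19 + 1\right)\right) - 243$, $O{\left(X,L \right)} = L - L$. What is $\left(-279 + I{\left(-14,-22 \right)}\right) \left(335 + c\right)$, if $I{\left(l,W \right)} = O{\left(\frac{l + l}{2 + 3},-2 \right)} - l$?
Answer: $-39220$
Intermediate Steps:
$O{\left(X,L \right)} = 0$
$I{\left(l,W \right)} = - l$ ($I{\left(l,W \right)} = 0 - l = - l$)
$c = -187$ ($c = \left(36 + 20\right) - 243 = 56 - 243 = -187$)
$\left(-279 + I{\left(-14,-22 \right)}\right) \left(335 + c\right) = \left(-279 - -14\right) \left(335 - 187\right) = \left(-279 + 14\right) 148 = \left(-265\right) 148 = -39220$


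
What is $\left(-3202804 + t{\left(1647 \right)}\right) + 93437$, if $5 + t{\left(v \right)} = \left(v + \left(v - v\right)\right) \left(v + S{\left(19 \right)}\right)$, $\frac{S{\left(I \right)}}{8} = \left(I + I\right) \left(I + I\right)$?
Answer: $18629381$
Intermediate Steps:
$S{\left(I \right)} = 32 I^{2}$ ($S{\left(I \right)} = 8 \left(I + I\right) \left(I + I\right) = 8 \cdot 2 I 2 I = 8 \cdot 4 I^{2} = 32 I^{2}$)
$t{\left(v \right)} = -5 + v \left(11552 + v\right)$ ($t{\left(v \right)} = -5 + \left(v + \left(v - v\right)\right) \left(v + 32 \cdot 19^{2}\right) = -5 + \left(v + 0\right) \left(v + 32 \cdot 361\right) = -5 + v \left(v + 11552\right) = -5 + v \left(11552 + v\right)$)
$\left(-3202804 + t{\left(1647 \right)}\right) + 93437 = \left(-3202804 + \left(-5 + 1647^{2} + 11552 \cdot 1647\right)\right) + 93437 = \left(-3202804 + \left(-5 + 2712609 + 19026144\right)\right) + 93437 = \left(-3202804 + 21738748\right) + 93437 = 18535944 + 93437 = 18629381$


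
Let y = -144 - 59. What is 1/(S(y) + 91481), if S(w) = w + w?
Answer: 1/91075 ≈ 1.0980e-5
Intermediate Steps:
y = -203
S(w) = 2*w
1/(S(y) + 91481) = 1/(2*(-203) + 91481) = 1/(-406 + 91481) = 1/91075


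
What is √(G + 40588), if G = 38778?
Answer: √79366 ≈ 281.72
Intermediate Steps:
√(G + 40588) = √(38778 + 40588) = √79366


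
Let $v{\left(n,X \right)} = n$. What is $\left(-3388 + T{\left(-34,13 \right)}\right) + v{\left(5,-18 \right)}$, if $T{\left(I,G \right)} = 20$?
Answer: $-3363$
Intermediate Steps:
$\left(-3388 + T{\left(-34,13 \right)}\right) + v{\left(5,-18 \right)} = \left(-3388 + 20\right) + 5 = -3368 + 5 = -3363$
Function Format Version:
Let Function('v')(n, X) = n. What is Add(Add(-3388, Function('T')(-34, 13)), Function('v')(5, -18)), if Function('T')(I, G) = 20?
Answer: -3363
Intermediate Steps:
Add(Add(-3388, Function('T')(-34, 13)), Function('v')(5, -18)) = Add(Add(-3388, 20), 5) = Add(-3368, 5) = -3363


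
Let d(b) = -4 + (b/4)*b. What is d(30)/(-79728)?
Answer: -221/79728 ≈ -0.0027719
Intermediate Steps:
d(b) = -4 + b**2/4 (d(b) = -4 + (b*(1/4))*b = -4 + (b/4)*b = -4 + b**2/4)
d(30)/(-79728) = (-4 + (1/4)*30**2)/(-79728) = (-4 + (1/4)*900)*(-1/79728) = (-4 + 225)*(-1/79728) = 221*(-1/79728) = -221/79728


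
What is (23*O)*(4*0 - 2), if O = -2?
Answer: 92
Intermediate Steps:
(23*O)*(4*0 - 2) = (23*(-2))*(4*0 - 2) = -46*(0 - 2) = -46*(-2) = 92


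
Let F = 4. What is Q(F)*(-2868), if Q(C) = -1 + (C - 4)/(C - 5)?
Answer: 2868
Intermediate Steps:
Q(C) = -1 + (-4 + C)/(-5 + C)
Q(F)*(-2868) = -2868/(-5 + 4) = -2868/(-1) = -1*(-2868) = 2868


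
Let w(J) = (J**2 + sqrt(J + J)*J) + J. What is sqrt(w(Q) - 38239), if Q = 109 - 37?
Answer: I*sqrt(32119) ≈ 179.22*I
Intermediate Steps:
Q = 72
w(J) = J + J**2 + sqrt(2)*J**(3/2) (w(J) = (J**2 + sqrt(2*J)*J) + J = (J**2 + (sqrt(2)*sqrt(J))*J) + J = (J**2 + sqrt(2)*J**(3/2)) + J = J + J**2 + sqrt(2)*J**(3/2))
sqrt(w(Q) - 38239) = sqrt((72 + 72**2 + sqrt(2)*72**(3/2)) - 38239) = sqrt((72 + 5184 + sqrt(2)*(432*sqrt(2))) - 38239) = sqrt((72 + 5184 + 864) - 38239) = sqrt(6120 - 38239) = sqrt(-32119) = I*sqrt(32119)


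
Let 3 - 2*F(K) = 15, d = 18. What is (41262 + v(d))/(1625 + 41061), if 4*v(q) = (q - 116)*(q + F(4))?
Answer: 20484/21343 ≈ 0.95975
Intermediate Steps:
F(K) = -6 (F(K) = 3/2 - ½*15 = 3/2 - 15/2 = -6)
v(q) = (-116 + q)*(-6 + q)/4 (v(q) = ((q - 116)*(q - 6))/4 = ((-116 + q)*(-6 + q))/4 = (-116 + q)*(-6 + q)/4)
(41262 + v(d))/(1625 + 41061) = (41262 + (174 - 61/2*18 + (¼)*18²))/(1625 + 41061) = (41262 + (174 - 549 + (¼)*324))/42686 = (41262 + (174 - 549 + 81))*(1/42686) = (41262 - 294)*(1/42686) = 40968*(1/42686) = 20484/21343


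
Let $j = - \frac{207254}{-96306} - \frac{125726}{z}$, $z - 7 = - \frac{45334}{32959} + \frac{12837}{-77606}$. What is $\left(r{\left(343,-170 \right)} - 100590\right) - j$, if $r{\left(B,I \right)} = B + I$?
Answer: $- \frac{17344896865389745712}{224126982683541} \approx -77389.0$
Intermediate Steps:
$z = \frac{13963427991}{2557816154}$ ($z = 7 + \left(- \frac{45334}{32959} + \frac{12837}{-77606}\right) = 7 + \left(\left(-45334\right) \frac{1}{32959} + 12837 \left(- \frac{1}{77606}\right)\right) = 7 - \frac{3941285087}{2557816154} = \frac{13963427991}{2557816154} \approx 5.4591$)
$j = - \frac{5161262354743390885}{224126982683541}$ ($j = - \frac{207254}{-96306} - \frac{125726}{\frac{13963427991}{2557816154}} = \left(-207254\right) \left(- \frac{1}{96306}\right) - \frac{321583993777804}{13963427991} = \frac{103627}{48153} - \frac{321583993777804}{13963427991} = - \frac{5161262354743390885}{224126982683541} \approx -23028.0$)
$\left(r{\left(343,-170 \right)} - 100590\right) - j = \left(\left(343 - 170\right) - 100590\right) - - \frac{5161262354743390885}{224126982683541} = \left(173 - 100590\right) + \frac{5161262354743390885}{224126982683541} = -100417 + \frac{5161262354743390885}{224126982683541} = - \frac{17344896865389745712}{224126982683541}$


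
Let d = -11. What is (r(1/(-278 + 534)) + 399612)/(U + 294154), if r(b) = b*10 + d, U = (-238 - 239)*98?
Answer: 51148933/31668224 ≈ 1.6152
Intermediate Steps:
U = -46746 (U = -477*98 = -46746)
r(b) = -11 + 10*b (r(b) = b*10 - 11 = 10*b - 11 = -11 + 10*b)
(r(1/(-278 + 534)) + 399612)/(U + 294154) = ((-11 + 10/(-278 + 534)) + 399612)/(-46746 + 294154) = ((-11 + 10/256) + 399612)/247408 = ((-11 + 10*(1/256)) + 399612)*(1/247408) = ((-11 + 5/128) + 399612)*(1/247408) = (-1403/128 + 399612)*(1/247408) = (51148933/128)*(1/247408) = 51148933/31668224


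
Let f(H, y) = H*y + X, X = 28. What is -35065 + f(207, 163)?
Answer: -1296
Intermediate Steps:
f(H, y) = 28 + H*y (f(H, y) = H*y + 28 = 28 + H*y)
-35065 + f(207, 163) = -35065 + (28 + 207*163) = -35065 + (28 + 33741) = -35065 + 33769 = -1296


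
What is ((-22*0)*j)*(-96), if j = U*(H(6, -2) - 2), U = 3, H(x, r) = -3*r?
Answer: 0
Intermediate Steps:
j = 12 (j = 3*(-3*(-2) - 2) = 3*(6 - 2) = 3*4 = 12)
((-22*0)*j)*(-96) = (-22*0*12)*(-96) = (0*12)*(-96) = 0*(-96) = 0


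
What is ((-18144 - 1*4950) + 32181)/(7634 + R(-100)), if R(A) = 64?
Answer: 3029/2566 ≈ 1.1804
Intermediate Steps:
((-18144 - 1*4950) + 32181)/(7634 + R(-100)) = ((-18144 - 1*4950) + 32181)/(7634 + 64) = ((-18144 - 4950) + 32181)/7698 = (-23094 + 32181)*(1/7698) = 9087*(1/7698) = 3029/2566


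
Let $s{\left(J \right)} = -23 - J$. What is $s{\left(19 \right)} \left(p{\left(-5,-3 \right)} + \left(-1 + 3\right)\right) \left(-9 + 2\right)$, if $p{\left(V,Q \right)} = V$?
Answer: $-882$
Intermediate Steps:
$s{\left(19 \right)} \left(p{\left(-5,-3 \right)} + \left(-1 + 3\right)\right) \left(-9 + 2\right) = \left(-23 - 19\right) \left(-5 + \left(-1 + 3\right)\right) \left(-9 + 2\right) = \left(-23 - 19\right) \left(-5 + 2\right) \left(-7\right) = - 42 \left(\left(-3\right) \left(-7\right)\right) = \left(-42\right) 21 = -882$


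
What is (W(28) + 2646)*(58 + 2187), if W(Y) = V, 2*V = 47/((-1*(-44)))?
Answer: 522849275/88 ≈ 5.9415e+6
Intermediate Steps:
V = 47/88 (V = (47/((-1*(-44))))/2 = (47/44)/2 = (47*(1/44))/2 = (1/2)*(47/44) = 47/88 ≈ 0.53409)
W(Y) = 47/88
(W(28) + 2646)*(58 + 2187) = (47/88 + 2646)*(58 + 2187) = (232895/88)*2245 = 522849275/88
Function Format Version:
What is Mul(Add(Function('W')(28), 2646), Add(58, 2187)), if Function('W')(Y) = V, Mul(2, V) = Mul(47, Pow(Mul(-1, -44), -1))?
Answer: Rational(522849275, 88) ≈ 5.9415e+6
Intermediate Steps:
V = Rational(47, 88) (V = Mul(Rational(1, 2), Mul(47, Pow(Mul(-1, -44), -1))) = Mul(Rational(1, 2), Mul(47, Pow(44, -1))) = Mul(Rational(1, 2), Mul(47, Rational(1, 44))) = Mul(Rational(1, 2), Rational(47, 44)) = Rational(47, 88) ≈ 0.53409)
Function('W')(Y) = Rational(47, 88)
Mul(Add(Function('W')(28), 2646), Add(58, 2187)) = Mul(Add(Rational(47, 88), 2646), Add(58, 2187)) = Mul(Rational(232895, 88), 2245) = Rational(522849275, 88)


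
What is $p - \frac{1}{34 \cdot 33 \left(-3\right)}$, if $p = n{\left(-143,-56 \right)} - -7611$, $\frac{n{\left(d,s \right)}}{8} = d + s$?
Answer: $\frac{20259955}{3366} \approx 6019.0$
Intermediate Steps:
$n{\left(d,s \right)} = 8 d + 8 s$ ($n{\left(d,s \right)} = 8 \left(d + s\right) = 8 d + 8 s$)
$p = 6019$ ($p = \left(8 \left(-143\right) + 8 \left(-56\right)\right) - -7611 = \left(-1144 - 448\right) + 7611 = -1592 + 7611 = 6019$)
$p - \frac{1}{34 \cdot 33 \left(-3\right)} = 6019 - \frac{1}{34 \cdot 33 \left(-3\right)} = 6019 - \frac{1}{1122 \left(-3\right)} = 6019 - \frac{1}{-3366} = 6019 - - \frac{1}{3366} = 6019 + \frac{1}{3366} = \frac{20259955}{3366}$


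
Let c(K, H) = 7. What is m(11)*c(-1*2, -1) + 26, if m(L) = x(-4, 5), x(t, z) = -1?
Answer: 19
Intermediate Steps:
m(L) = -1
m(11)*c(-1*2, -1) + 26 = -1*7 + 26 = -7 + 26 = 19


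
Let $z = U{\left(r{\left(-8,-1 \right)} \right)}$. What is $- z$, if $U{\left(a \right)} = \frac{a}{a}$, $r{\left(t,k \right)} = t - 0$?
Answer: $-1$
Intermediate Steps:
$r{\left(t,k \right)} = t$ ($r{\left(t,k \right)} = t + 0 = t$)
$U{\left(a \right)} = 1$
$z = 1$
$- z = \left(-1\right) 1 = -1$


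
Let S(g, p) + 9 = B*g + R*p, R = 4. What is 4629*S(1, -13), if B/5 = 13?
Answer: 18516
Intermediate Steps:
B = 65 (B = 5*13 = 65)
S(g, p) = -9 + 4*p + 65*g (S(g, p) = -9 + (65*g + 4*p) = -9 + (4*p + 65*g) = -9 + 4*p + 65*g)
4629*S(1, -13) = 4629*(-9 + 4*(-13) + 65*1) = 4629*(-9 - 52 + 65) = 4629*4 = 18516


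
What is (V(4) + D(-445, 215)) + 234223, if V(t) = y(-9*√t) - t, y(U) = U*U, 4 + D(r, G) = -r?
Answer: 234984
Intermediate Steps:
D(r, G) = -4 - r
y(U) = U²
V(t) = 80*t (V(t) = (-9*√t)² - t = 81*t - t = 80*t)
(V(4) + D(-445, 215)) + 234223 = (80*4 + (-4 - 1*(-445))) + 234223 = (320 + (-4 + 445)) + 234223 = (320 + 441) + 234223 = 761 + 234223 = 234984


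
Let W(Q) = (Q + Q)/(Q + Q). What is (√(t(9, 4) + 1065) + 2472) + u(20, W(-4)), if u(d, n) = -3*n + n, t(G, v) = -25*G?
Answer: 2470 + 2*√210 ≈ 2499.0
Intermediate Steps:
W(Q) = 1 (W(Q) = (2*Q)/((2*Q)) = (2*Q)*(1/(2*Q)) = 1)
u(d, n) = -2*n
(√(t(9, 4) + 1065) + 2472) + u(20, W(-4)) = (√(-25*9 + 1065) + 2472) - 2*1 = (√(-225 + 1065) + 2472) - 2 = (√840 + 2472) - 2 = (2*√210 + 2472) - 2 = (2472 + 2*√210) - 2 = 2470 + 2*√210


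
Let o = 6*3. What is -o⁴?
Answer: -104976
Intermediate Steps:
o = 18
-o⁴ = -1*18⁴ = -1*104976 = -104976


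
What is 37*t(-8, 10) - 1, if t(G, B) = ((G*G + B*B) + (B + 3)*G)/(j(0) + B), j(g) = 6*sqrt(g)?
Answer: 221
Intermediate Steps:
t(G, B) = (B**2 + G**2 + G*(3 + B))/B (t(G, B) = ((G*G + B*B) + (B + 3)*G)/(6*sqrt(0) + B) = ((G**2 + B**2) + (3 + B)*G)/(6*0 + B) = ((B**2 + G**2) + G*(3 + B))/(0 + B) = (B**2 + G**2 + G*(3 + B))/B)
37*t(-8, 10) - 1 = 37*(10 - 8 + (-8)**2/10 + 3*(-8)/10) - 1 = 37*(10 - 8 + (1/10)*64 + 3*(-8)*(1/10)) - 1 = 37*(10 - 8 + 32/5 - 12/5) - 1 = 37*6 - 1 = 222 - 1 = 221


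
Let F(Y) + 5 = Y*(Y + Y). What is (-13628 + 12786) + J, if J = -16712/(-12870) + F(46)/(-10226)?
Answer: -55348981309/65804310 ≈ -841.12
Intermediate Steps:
F(Y) = -5 + 2*Y² (F(Y) = -5 + Y*(Y + Y) = -5 + Y*(2*Y) = -5 + 2*Y²)
J = 58247711/65804310 (J = -16712/(-12870) + (-5 + 2*46²)/(-10226) = -16712*(-1/12870) + (-5 + 2*2116)*(-1/10226) = 8356/6435 + (-5 + 4232)*(-1/10226) = 8356/6435 + 4227*(-1/10226) = 8356/6435 - 4227/10226 = 58247711/65804310 ≈ 0.88517)
(-13628 + 12786) + J = (-13628 + 12786) + 58247711/65804310 = -842 + 58247711/65804310 = -55348981309/65804310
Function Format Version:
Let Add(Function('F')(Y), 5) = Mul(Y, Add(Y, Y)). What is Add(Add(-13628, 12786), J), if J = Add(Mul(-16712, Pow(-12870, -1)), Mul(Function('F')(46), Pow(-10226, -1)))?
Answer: Rational(-55348981309, 65804310) ≈ -841.12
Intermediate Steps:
Function('F')(Y) = Add(-5, Mul(2, Pow(Y, 2))) (Function('F')(Y) = Add(-5, Mul(Y, Add(Y, Y))) = Add(-5, Mul(Y, Mul(2, Y))) = Add(-5, Mul(2, Pow(Y, 2))))
J = Rational(58247711, 65804310) (J = Add(Mul(-16712, Pow(-12870, -1)), Mul(Add(-5, Mul(2, Pow(46, 2))), Pow(-10226, -1))) = Add(Mul(-16712, Rational(-1, 12870)), Mul(Add(-5, Mul(2, 2116)), Rational(-1, 10226))) = Add(Rational(8356, 6435), Mul(Add(-5, 4232), Rational(-1, 10226))) = Add(Rational(8356, 6435), Mul(4227, Rational(-1, 10226))) = Add(Rational(8356, 6435), Rational(-4227, 10226)) = Rational(58247711, 65804310) ≈ 0.88517)
Add(Add(-13628, 12786), J) = Add(Add(-13628, 12786), Rational(58247711, 65804310)) = Add(-842, Rational(58247711, 65804310)) = Rational(-55348981309, 65804310)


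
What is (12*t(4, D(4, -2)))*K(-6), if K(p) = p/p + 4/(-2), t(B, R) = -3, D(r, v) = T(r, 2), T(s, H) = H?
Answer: 36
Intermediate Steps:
D(r, v) = 2
K(p) = -1 (K(p) = 1 + 4*(-½) = 1 - 2 = -1)
(12*t(4, D(4, -2)))*K(-6) = (12*(-3))*(-1) = -36*(-1) = 36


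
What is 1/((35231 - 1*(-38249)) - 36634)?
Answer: 1/36846 ≈ 2.7140e-5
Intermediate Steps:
1/((35231 - 1*(-38249)) - 36634) = 1/((35231 + 38249) - 36634) = 1/(73480 - 36634) = 1/36846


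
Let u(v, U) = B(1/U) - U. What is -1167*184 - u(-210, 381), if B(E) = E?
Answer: -81666208/381 ≈ -2.1435e+5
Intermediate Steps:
u(v, U) = 1/U - U
-1167*184 - u(-210, 381) = -1167*184 - (1/381 - 1*381) = -214728 - (1/381 - 381) = -214728 - 1*(-145160/381) = -214728 + 145160/381 = -81666208/381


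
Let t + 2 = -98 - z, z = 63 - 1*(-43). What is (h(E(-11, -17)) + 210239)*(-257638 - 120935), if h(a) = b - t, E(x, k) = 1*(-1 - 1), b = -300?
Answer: -79555223085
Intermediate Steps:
z = 106 (z = 63 + 43 = 106)
t = -206 (t = -2 + (-98 - 1*106) = -2 + (-98 - 106) = -2 - 204 = -206)
E(x, k) = -2 (E(x, k) = 1*(-2) = -2)
h(a) = -94 (h(a) = -300 - 1*(-206) = -300 + 206 = -94)
(h(E(-11, -17)) + 210239)*(-257638 - 120935) = (-94 + 210239)*(-257638 - 120935) = 210145*(-378573) = -79555223085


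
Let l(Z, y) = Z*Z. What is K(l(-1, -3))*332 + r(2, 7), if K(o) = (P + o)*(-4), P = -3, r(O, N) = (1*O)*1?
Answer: 2658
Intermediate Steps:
l(Z, y) = Z**2
r(O, N) = O (r(O, N) = O*1 = O)
K(o) = 12 - 4*o (K(o) = (-3 + o)*(-4) = 12 - 4*o)
K(l(-1, -3))*332 + r(2, 7) = (12 - 4*(-1)**2)*332 + 2 = (12 - 4*1)*332 + 2 = (12 - 4)*332 + 2 = 8*332 + 2 = 2656 + 2 = 2658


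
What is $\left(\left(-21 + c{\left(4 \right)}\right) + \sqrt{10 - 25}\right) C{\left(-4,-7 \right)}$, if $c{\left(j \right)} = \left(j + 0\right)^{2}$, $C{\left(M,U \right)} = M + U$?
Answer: $55 - 11 i \sqrt{15} \approx 55.0 - 42.603 i$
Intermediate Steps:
$c{\left(j \right)} = j^{2}$
$\left(\left(-21 + c{\left(4 \right)}\right) + \sqrt{10 - 25}\right) C{\left(-4,-7 \right)} = \left(\left(-21 + 4^{2}\right) + \sqrt{10 - 25}\right) \left(-4 - 7\right) = \left(\left(-21 + 16\right) + \sqrt{-15}\right) \left(-11\right) = \left(-5 + i \sqrt{15}\right) \left(-11\right) = 55 - 11 i \sqrt{15}$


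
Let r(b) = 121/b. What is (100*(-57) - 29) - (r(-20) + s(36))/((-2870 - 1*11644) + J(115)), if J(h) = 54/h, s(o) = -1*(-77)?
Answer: -12749351553/2225408 ≈ -5729.0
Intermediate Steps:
s(o) = 77
(100*(-57) - 29) - (r(-20) + s(36))/((-2870 - 1*11644) + J(115)) = (100*(-57) - 29) - (121/(-20) + 77)/((-2870 - 1*11644) + 54/115) = (-5700 - 29) - (121*(-1/20) + 77)/((-2870 - 11644) + 54*(1/115)) = -5729 - (-121/20 + 77)/(-14514 + 54/115) = -5729 - 1419/(20*(-1669056/115)) = -5729 - 1419*(-115)/(20*1669056) = -5729 - 1*(-10879/2225408) = -5729 + 10879/2225408 = -12749351553/2225408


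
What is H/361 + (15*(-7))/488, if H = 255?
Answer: 86535/176168 ≈ 0.49121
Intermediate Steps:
H/361 + (15*(-7))/488 = 255/361 + (15*(-7))/488 = 255*(1/361) - 105*1/488 = 255/361 - 105/488 = 86535/176168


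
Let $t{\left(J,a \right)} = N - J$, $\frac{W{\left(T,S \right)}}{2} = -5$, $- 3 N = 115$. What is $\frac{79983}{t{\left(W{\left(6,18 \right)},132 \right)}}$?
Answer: $- \frac{239949}{85} \approx -2822.9$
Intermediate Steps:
$N = - \frac{115}{3}$ ($N = \left(- \frac{1}{3}\right) 115 = - \frac{115}{3} \approx -38.333$)
$W{\left(T,S \right)} = -10$ ($W{\left(T,S \right)} = 2 \left(-5\right) = -10$)
$t{\left(J,a \right)} = - \frac{115}{3} - J$
$\frac{79983}{t{\left(W{\left(6,18 \right)},132 \right)}} = \frac{79983}{- \frac{115}{3} - -10} = \frac{79983}{- \frac{115}{3} + 10} = \frac{79983}{- \frac{85}{3}} = 79983 \left(- \frac{3}{85}\right) = - \frac{239949}{85}$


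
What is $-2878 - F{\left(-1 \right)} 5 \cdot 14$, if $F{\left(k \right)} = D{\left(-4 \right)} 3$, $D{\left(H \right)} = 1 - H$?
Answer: $-3928$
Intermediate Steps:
$F{\left(k \right)} = 15$ ($F{\left(k \right)} = \left(1 - -4\right) 3 = \left(1 + 4\right) 3 = 5 \cdot 3 = 15$)
$-2878 - F{\left(-1 \right)} 5 \cdot 14 = -2878 - 15 \cdot 5 \cdot 14 = -2878 - 75 \cdot 14 = -2878 - 1050 = -3928$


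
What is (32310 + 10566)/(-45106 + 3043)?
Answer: -14292/14021 ≈ -1.0193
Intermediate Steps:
(32310 + 10566)/(-45106 + 3043) = 42876/(-42063) = 42876*(-1/42063) = -14292/14021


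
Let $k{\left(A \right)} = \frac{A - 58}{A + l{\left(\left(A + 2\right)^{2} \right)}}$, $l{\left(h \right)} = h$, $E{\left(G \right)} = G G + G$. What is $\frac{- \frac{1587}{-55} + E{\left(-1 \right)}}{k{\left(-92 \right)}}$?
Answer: $- \frac{192556}{125} \approx -1540.4$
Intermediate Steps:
$E{\left(G \right)} = G + G^{2}$ ($E{\left(G \right)} = G^{2} + G = G + G^{2}$)
$k{\left(A \right)} = \frac{-58 + A}{A + \left(2 + A\right)^{2}}$ ($k{\left(A \right)} = \frac{A - 58}{A + \left(A + 2\right)^{2}} = \frac{-58 + A}{A + \left(2 + A\right)^{2}}$)
$\frac{- \frac{1587}{-55} + E{\left(-1 \right)}}{k{\left(-92 \right)}} = \frac{- \frac{1587}{-55} - \left(1 - 1\right)}{\frac{1}{-92 + \left(2 - 92\right)^{2}} \left(-58 - 92\right)} = \frac{\left(-1587\right) \left(- \frac{1}{55}\right) - 0}{\frac{1}{-92 + \left(-90\right)^{2}} \left(-150\right)} = \frac{\frac{1587}{55} + 0}{\frac{1}{-92 + 8100} \left(-150\right)} = \frac{1587}{55 \cdot \frac{1}{8008} \left(-150\right)} = \frac{1587}{55 \left(- \frac{75}{4004}\right)} = \frac{1587}{55} \left(- \frac{4004}{75}\right) = - \frac{192556}{125}$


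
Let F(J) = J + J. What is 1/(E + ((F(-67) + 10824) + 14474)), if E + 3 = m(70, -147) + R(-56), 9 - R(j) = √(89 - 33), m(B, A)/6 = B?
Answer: 12795/327424022 + √14/327424022 ≈ 3.9089e-5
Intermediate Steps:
m(B, A) = 6*B
R(j) = 9 - 2*√14 (R(j) = 9 - √(89 - 33) = 9 - √56 = 9 - 2*√14)
F(J) = 2*J
E = 426 - 2*√14 (E = -3 + (6*70 + (9 - 2*√14)) = -3 + (420 + (9 - 2*√14)) = -3 + (429 - 2*√14) = 426 - 2*√14 ≈ 418.52)
1/(E + ((F(-67) + 10824) + 14474)) = 1/((426 - 2*√14) + ((2*(-67) + 10824) + 14474)) = 1/((426 - 2*√14) + ((-134 + 10824) + 14474)) = 1/((426 - 2*√14) + (10690 + 14474)) = 1/((426 - 2*√14) + 25164) = 1/(25590 - 2*√14)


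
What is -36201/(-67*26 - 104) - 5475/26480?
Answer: 94849563/4888208 ≈ 19.404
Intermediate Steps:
-36201/(-67*26 - 104) - 5475/26480 = -36201/(-1742 - 104) - 5475*1/26480 = -36201/(-1846) - 1095/5296 = -36201*(-1/1846) - 1095/5296 = 36201/1846 - 1095/5296 = 94849563/4888208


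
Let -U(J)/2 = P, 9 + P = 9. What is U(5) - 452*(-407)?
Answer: 183964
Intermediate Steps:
P = 0 (P = -9 + 9 = 0)
U(J) = 0 (U(J) = -2*0 = 0)
U(5) - 452*(-407) = 0 - 452*(-407) = 0 + 183964 = 183964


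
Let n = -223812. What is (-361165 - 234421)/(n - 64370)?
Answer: 297793/144091 ≈ 2.0667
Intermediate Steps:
(-361165 - 234421)/(n - 64370) = (-361165 - 234421)/(-223812 - 64370) = -595586/(-288182) = -595586*(-1/288182) = 297793/144091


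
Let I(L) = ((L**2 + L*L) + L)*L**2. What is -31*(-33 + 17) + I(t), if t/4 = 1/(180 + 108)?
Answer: 6664716325/13436928 ≈ 496.00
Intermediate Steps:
t = 1/72 (t = 4/(180 + 108) = 4/288 = 4*(1/288) = 1/72 ≈ 0.013889)
I(L) = L**2*(L + 2*L**2) (I(L) = ((L**2 + L**2) + L)*L**2 = (2*L**2 + L)*L**2 = (L + 2*L**2)*L**2 = L**2*(L + 2*L**2))
-31*(-33 + 17) + I(t) = -31*(-33 + 17) + (1/72)**3*(1 + 2*(1/72)) = -31*(-16) + (1 + 1/36)/373248 = 496 + (1/373248)*(37/36) = 496 + 37/13436928 = 6664716325/13436928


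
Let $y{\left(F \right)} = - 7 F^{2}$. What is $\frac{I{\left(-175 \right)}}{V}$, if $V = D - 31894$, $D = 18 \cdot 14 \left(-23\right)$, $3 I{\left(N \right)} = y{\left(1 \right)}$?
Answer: $\frac{7}{113070} \approx 6.1909 \cdot 10^{-5}$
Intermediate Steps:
$I{\left(N \right)} = - \frac{7}{3}$ ($I{\left(N \right)} = \frac{\left(-7\right) 1^{2}}{3} = \frac{\left(-7\right) 1}{3} = \frac{1}{3} \left(-7\right) = - \frac{7}{3}$)
$D = -5796$ ($D = 252 \left(-23\right) = -5796$)
$V = -37690$ ($V = -5796 - 31894 = -37690$)
$\frac{I{\left(-175 \right)}}{V} = - \frac{7}{3 \left(-37690\right)} = \left(- \frac{7}{3}\right) \left(- \frac{1}{37690}\right) = \frac{7}{113070}$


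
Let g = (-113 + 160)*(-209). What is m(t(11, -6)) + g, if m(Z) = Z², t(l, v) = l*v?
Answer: -5467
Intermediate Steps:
g = -9823 (g = 47*(-209) = -9823)
m(t(11, -6)) + g = (11*(-6))² - 9823 = (-66)² - 9823 = 4356 - 9823 = -5467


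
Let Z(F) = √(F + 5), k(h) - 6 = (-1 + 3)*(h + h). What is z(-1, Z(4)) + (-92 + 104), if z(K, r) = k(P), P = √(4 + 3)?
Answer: 18 + 4*√7 ≈ 28.583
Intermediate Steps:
P = √7 ≈ 2.6458
k(h) = 6 + 4*h (k(h) = 6 + (-1 + 3)*(h + h) = 6 + 2*(2*h) = 6 + 4*h)
Z(F) = √(5 + F)
z(K, r) = 6 + 4*√7
z(-1, Z(4)) + (-92 + 104) = (6 + 4*√7) + (-92 + 104) = (6 + 4*√7) + 12 = 18 + 4*√7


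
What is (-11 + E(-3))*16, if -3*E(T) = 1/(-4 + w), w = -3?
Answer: -3680/21 ≈ -175.24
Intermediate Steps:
E(T) = 1/21 (E(T) = -1/(3*(-4 - 3)) = -1/3/(-7) = -1/3*(-1/7) = 1/21)
(-11 + E(-3))*16 = (-11 + 1/21)*16 = -230/21*16 = -3680/21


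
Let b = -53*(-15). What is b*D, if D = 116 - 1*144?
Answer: -22260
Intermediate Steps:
b = 795
D = -28 (D = 116 - 144 = -28)
b*D = 795*(-28) = -22260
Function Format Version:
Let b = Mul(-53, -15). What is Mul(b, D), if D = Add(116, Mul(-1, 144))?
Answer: -22260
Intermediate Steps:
b = 795
D = -28 (D = Add(116, -144) = -28)
Mul(b, D) = Mul(795, -28) = -22260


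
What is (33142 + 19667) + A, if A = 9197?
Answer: 62006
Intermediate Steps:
(33142 + 19667) + A = (33142 + 19667) + 9197 = 52809 + 9197 = 62006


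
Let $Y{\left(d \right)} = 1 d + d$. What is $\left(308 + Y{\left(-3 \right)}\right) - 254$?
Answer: $48$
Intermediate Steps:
$Y{\left(d \right)} = 2 d$ ($Y{\left(d \right)} = d + d = 2 d$)
$\left(308 + Y{\left(-3 \right)}\right) - 254 = \left(308 + 2 \left(-3\right)\right) - 254 = \left(308 - 6\right) - 254 = 302 - 254 = 48$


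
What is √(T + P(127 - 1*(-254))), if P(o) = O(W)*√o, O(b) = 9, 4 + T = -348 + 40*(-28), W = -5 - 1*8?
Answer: √(-1472 + 9*√381) ≈ 36.005*I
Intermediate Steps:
W = -13 (W = -5 - 8 = -13)
T = -1472 (T = -4 + (-348 + 40*(-28)) = -4 + (-348 - 1120) = -4 - 1468 = -1472)
P(o) = 9*√o
√(T + P(127 - 1*(-254))) = √(-1472 + 9*√(127 - 1*(-254))) = √(-1472 + 9*√(127 + 254)) = √(-1472 + 9*√381)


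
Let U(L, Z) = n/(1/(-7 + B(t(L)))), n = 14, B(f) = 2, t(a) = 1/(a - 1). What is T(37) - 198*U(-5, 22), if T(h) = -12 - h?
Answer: 13811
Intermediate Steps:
t(a) = 1/(-1 + a)
U(L, Z) = -70 (U(L, Z) = 14/(1/(-7 + 2)) = 14/(1/(-5)) = 14/(-⅕) = 14*(-5) = -70)
T(37) - 198*U(-5, 22) = (-12 - 1*37) - 198*(-70) = (-12 - 37) + 13860 = -49 + 13860 = 13811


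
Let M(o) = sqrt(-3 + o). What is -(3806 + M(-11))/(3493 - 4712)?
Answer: 3806/1219 + I*sqrt(14)/1219 ≈ 3.1222 + 0.0030694*I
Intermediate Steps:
-(3806 + M(-11))/(3493 - 4712) = -(3806 + sqrt(-3 - 11))/(3493 - 4712) = -(3806 + sqrt(-14))/(-1219) = -(3806 + I*sqrt(14))*(-1)/1219 = -(-3806/1219 - I*sqrt(14)/1219) = 3806/1219 + I*sqrt(14)/1219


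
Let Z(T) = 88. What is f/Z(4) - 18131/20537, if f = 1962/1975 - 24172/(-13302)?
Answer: -229547832212/269768384325 ≈ -0.85091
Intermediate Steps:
f = 36919112/13135725 (f = 1962*(1/1975) - 24172*(-1/13302) = 1962/1975 + 12086/6651 = 36919112/13135725 ≈ 2.8106)
f/Z(4) - 18131/20537 = (36919112/13135725)/88 - 18131/20537 = (36919112/13135725)*(1/88) - 18131*1/20537 = 4614889/144492975 - 18131/20537 = -229547832212/269768384325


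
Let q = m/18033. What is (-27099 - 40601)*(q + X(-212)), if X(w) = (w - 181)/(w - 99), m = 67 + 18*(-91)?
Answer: -446710867600/5608263 ≈ -79652.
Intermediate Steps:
m = -1571 (m = 67 - 1638 = -1571)
q = -1571/18033 ≈ -0.087118
X(w) = (-181 + w)/(-99 + w)
(-27099 - 40601)*(q + X(-212)) = (-27099 - 40601)*(-1571/18033 + (-181 - 212)/(-99 - 212)) = -67700*(-1571/18033 - 393/(-311)) = -67700*(-1571/18033 - 1/311*(-393)) = -67700*(-1571/18033 + 393/311) = -67700*6598388/5608263 = -446710867600/5608263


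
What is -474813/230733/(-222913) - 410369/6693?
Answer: -2345184853901788/38249294148633 ≈ -61.313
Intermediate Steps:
-474813/230733/(-222913) - 410369/6693 = -474813*1/230733*(-1/222913) - 410369*1/6693 = -52757/25637*(-1/222913) - 410369/6693 = 52757/5714820581 - 410369/6693 = -2345184853901788/38249294148633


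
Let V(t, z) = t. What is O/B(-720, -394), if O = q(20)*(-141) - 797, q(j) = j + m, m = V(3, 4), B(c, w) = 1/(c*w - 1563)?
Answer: -1139752680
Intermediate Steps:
B(c, w) = 1/(-1563 + c*w)
m = 3
q(j) = 3 + j (q(j) = j + 3 = 3 + j)
O = -4040 (O = (3 + 20)*(-141) - 797 = 23*(-141) - 797 = -3243 - 797 = -4040)
O/B(-720, -394) = -4040/(1/(-1563 - 720*(-394))) = -4040/(1/(-1563 + 283680)) = -4040/(1/282117) = -4040/1/282117 = -4040*282117 = -1139752680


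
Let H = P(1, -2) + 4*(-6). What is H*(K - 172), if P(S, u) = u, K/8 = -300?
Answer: 66872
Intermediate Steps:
K = -2400 (K = 8*(-300) = -2400)
H = -26 (H = -2 + 4*(-6) = -2 - 24 = -26)
H*(K - 172) = -26*(-2400 - 172) = -26*(-2572) = 66872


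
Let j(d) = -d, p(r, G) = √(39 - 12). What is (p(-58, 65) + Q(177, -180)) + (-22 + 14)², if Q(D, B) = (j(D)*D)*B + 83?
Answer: 5639367 + 3*√3 ≈ 5.6394e+6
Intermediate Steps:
p(r, G) = 3*√3 (p(r, G) = √27 = 3*√3)
Q(D, B) = 83 - B*D² (Q(D, B) = ((-D)*D)*B + 83 = (-D²)*B + 83 = -B*D² + 83 = 83 - B*D²)
(p(-58, 65) + Q(177, -180)) + (-22 + 14)² = (3*√3 + (83 - 1*(-180)*177²)) + (-22 + 14)² = (3*√3 + (83 - 1*(-180)*31329)) + (-8)² = (3*√3 + (83 + 5639220)) + 64 = (3*√3 + 5639303) + 64 = (5639303 + 3*√3) + 64 = 5639367 + 3*√3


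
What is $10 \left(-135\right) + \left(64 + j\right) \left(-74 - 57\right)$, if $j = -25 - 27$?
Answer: $-2922$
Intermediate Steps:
$j = -52$
$10 \left(-135\right) + \left(64 + j\right) \left(-74 - 57\right) = 10 \left(-135\right) + \left(64 - 52\right) \left(-74 - 57\right) = -1350 + 12 \left(-131\right) = -1350 - 1572 = -2922$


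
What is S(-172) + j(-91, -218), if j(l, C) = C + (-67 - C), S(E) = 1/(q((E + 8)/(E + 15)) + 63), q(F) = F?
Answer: -673528/10055 ≈ -66.984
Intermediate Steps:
S(E) = 1/(63 + (8 + E)/(15 + E)) (S(E) = 1/((E + 8)/(E + 15) + 63) = 1/((8 + E)/(15 + E) + 63) = 1/(63 + (8 + E)/(15 + E)))
j(l, C) = -67
S(-172) + j(-91, -218) = (15 - 172)/(953 + 64*(-172)) - 67 = -157/(953 - 11008) - 67 = -157/(-10055) - 67 = -1/10055*(-157) - 67 = 157/10055 - 67 = -673528/10055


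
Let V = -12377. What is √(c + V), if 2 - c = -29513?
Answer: √17138 ≈ 130.91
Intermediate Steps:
c = 29515 (c = 2 - 1*(-29513) = 2 + 29513 = 29515)
√(c + V) = √(29515 - 12377) = √17138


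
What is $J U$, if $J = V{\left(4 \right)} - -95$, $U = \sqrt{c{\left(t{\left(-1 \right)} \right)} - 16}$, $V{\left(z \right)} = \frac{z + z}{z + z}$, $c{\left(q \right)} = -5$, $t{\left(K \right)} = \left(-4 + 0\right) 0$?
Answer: $96 i \sqrt{21} \approx 439.93 i$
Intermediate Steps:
$t{\left(K \right)} = 0$ ($t{\left(K \right)} = \left(-4\right) 0 = 0$)
$V{\left(z \right)} = 1$ ($V{\left(z \right)} = \frac{2 z}{2 z} = 2 z \frac{1}{2 z} = 1$)
$U = i \sqrt{21}$ ($U = \sqrt{-5 - 16} = \sqrt{-21} = i \sqrt{21} \approx 4.5826 i$)
$J = 96$ ($J = 1 - -95 = 1 + 95 = 96$)
$J U = 96 i \sqrt{21}$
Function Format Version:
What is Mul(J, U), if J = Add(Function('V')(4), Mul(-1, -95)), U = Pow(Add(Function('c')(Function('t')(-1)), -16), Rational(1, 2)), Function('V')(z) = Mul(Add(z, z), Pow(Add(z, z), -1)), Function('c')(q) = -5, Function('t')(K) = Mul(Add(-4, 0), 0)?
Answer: Mul(96, I, Pow(21, Rational(1, 2))) ≈ Mul(439.93, I)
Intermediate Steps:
Function('t')(K) = 0 (Function('t')(K) = Mul(-4, 0) = 0)
Function('V')(z) = 1 (Function('V')(z) = Mul(Mul(2, z), Pow(Mul(2, z), -1)) = Mul(Mul(2, z), Mul(Rational(1, 2), Pow(z, -1))) = 1)
U = Mul(I, Pow(21, Rational(1, 2))) (U = Pow(Add(-5, -16), Rational(1, 2)) = Pow(-21, Rational(1, 2)) = Mul(I, Pow(21, Rational(1, 2))) ≈ Mul(4.5826, I))
J = 96 (J = Add(1, Mul(-1, -95)) = Add(1, 95) = 96)
Mul(J, U) = Mul(96, Mul(I, Pow(21, Rational(1, 2)))) = Mul(96, I, Pow(21, Rational(1, 2)))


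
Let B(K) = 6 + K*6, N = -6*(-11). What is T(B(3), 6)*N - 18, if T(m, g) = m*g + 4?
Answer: 9750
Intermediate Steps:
N = 66
B(K) = 6 + 6*K
T(m, g) = 4 + g*m (T(m, g) = g*m + 4 = 4 + g*m)
T(B(3), 6)*N - 18 = (4 + 6*(6 + 6*3))*66 - 18 = (4 + 6*(6 + 18))*66 - 18 = (4 + 6*24)*66 - 18 = (4 + 144)*66 - 18 = 148*66 - 18 = 9768 - 18 = 9750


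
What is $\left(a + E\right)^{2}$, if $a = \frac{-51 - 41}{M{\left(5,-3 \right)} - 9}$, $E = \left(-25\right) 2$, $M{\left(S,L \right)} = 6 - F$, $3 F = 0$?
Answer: $\frac{3364}{9} \approx 373.78$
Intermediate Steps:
$F = 0$ ($F = \frac{1}{3} \cdot 0 = 0$)
$M{\left(S,L \right)} = 6$ ($M{\left(S,L \right)} = 6 - 0 = 6 + 0 = 6$)
$E = -50$
$a = \frac{92}{3}$ ($a = \frac{-51 - 41}{6 - 9} = - \frac{92}{-3} = \left(-92\right) \left(- \frac{1}{3}\right) = \frac{92}{3} \approx 30.667$)
$\left(a + E\right)^{2} = \left(\frac{92}{3} - 50\right)^{2} = \left(- \frac{58}{3}\right)^{2} = \frac{3364}{9}$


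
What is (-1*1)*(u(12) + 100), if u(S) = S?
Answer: -112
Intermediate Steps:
(-1*1)*(u(12) + 100) = (-1*1)*(12 + 100) = -1*112 = -112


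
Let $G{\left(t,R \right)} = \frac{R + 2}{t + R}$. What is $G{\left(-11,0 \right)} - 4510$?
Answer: $- \frac{49612}{11} \approx -4510.2$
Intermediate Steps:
$G{\left(t,R \right)} = \frac{2 + R}{R + t}$
$G{\left(-11,0 \right)} - 4510 = \frac{2 + 0}{0 - 11} - 4510 = \frac{1}{-11} \cdot 2 - 4510 = \left(- \frac{1}{11}\right) 2 - 4510 = - \frac{2}{11} - 4510 = - \frac{49612}{11}$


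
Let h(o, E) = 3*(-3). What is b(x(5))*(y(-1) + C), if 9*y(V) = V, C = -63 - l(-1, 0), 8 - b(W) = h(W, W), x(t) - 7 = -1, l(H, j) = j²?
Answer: -9656/9 ≈ -1072.9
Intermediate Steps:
x(t) = 6 (x(t) = 7 - 1 = 6)
h(o, E) = -9
b(W) = 17 (b(W) = 8 - 1*(-9) = 8 + 9 = 17)
C = -63 (C = -63 - 1*0² = -63 - 1*0 = -63 + 0 = -63)
y(V) = V/9
b(x(5))*(y(-1) + C) = 17*((⅑)*(-1) - 63) = 17*(-⅑ - 63) = 17*(-568/9) = -9656/9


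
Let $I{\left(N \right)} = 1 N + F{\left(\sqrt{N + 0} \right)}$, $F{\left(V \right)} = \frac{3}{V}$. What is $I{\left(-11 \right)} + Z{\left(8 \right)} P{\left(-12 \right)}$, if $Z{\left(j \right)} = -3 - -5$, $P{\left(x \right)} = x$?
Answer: $-35 - \frac{3 i \sqrt{11}}{11} \approx -35.0 - 0.90453 i$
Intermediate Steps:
$Z{\left(j \right)} = 2$ ($Z{\left(j \right)} = -3 + 5 = 2$)
$I{\left(N \right)} = N + \frac{3}{\sqrt{N}}$ ($I{\left(N \right)} = 1 N + \frac{3}{\sqrt{N + 0}} = N + \frac{3}{\sqrt{N}}$)
$I{\left(-11 \right)} + Z{\left(8 \right)} P{\left(-12 \right)} = \left(-11 + \frac{3}{i \sqrt{11}}\right) + 2 \left(-12\right) = \left(-11 + 3 \left(- \frac{i \sqrt{11}}{11}\right)\right) - 24 = \left(-11 - \frac{3 i \sqrt{11}}{11}\right) - 24 = -35 - \frac{3 i \sqrt{11}}{11}$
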